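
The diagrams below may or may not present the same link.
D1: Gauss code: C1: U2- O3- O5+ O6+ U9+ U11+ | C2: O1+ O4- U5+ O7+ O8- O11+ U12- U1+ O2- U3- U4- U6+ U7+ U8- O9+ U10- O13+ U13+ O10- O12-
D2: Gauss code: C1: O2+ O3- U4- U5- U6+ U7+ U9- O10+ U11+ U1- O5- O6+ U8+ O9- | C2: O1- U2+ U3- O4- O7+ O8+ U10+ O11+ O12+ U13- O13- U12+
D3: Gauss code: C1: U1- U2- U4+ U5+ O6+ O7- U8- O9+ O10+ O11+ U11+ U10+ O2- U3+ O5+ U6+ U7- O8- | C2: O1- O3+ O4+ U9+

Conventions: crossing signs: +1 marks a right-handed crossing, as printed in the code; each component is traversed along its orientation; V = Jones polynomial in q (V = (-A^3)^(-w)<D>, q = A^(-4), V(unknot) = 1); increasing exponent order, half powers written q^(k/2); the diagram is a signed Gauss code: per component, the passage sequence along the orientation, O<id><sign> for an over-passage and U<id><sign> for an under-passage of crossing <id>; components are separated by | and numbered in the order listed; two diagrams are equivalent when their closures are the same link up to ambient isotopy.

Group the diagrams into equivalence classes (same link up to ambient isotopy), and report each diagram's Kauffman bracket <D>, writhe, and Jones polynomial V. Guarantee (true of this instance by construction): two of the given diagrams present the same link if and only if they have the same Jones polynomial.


equivalence classes: {D1, D2, D3}
D1 (bracket A^-7 + A; 13 crossings at w = +1): V = -q^(1/2) - q^(5/2)
D2 (bracket A^-7 + A; 13 crossings at w = +1): V = -q^(1/2) - q^(5/2)
V(D3) = -q^(1/2) - q^(5/2)  (w +3, c 11, <D> = A^-1 + A^7)
observation: one V(q) for all 3 diagrams — one class (guaranteed)


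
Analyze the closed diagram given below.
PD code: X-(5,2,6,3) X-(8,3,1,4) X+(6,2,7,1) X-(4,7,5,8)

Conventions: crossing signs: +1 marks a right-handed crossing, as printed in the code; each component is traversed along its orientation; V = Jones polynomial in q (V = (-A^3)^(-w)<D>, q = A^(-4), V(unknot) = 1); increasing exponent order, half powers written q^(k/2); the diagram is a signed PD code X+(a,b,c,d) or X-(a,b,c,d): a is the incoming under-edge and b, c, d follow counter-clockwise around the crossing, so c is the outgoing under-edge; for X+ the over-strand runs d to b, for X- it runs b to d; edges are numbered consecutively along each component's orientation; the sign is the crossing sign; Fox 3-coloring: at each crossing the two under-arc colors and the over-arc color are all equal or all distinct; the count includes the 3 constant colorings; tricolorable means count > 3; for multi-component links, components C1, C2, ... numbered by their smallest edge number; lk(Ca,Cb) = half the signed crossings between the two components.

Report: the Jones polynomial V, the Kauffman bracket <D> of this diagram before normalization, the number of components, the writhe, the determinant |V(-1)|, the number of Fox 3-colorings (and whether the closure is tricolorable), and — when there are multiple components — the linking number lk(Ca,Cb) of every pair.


V(q) = 1
bracket: A^-6, w = -2
1 component, writhe -2, over 4 crossings
det 1, colorings 3 of 3^4 — not tricolorable
observation: w = -2 shifts under R1 moves; the (-A^3)^(2) factor cancels that in V


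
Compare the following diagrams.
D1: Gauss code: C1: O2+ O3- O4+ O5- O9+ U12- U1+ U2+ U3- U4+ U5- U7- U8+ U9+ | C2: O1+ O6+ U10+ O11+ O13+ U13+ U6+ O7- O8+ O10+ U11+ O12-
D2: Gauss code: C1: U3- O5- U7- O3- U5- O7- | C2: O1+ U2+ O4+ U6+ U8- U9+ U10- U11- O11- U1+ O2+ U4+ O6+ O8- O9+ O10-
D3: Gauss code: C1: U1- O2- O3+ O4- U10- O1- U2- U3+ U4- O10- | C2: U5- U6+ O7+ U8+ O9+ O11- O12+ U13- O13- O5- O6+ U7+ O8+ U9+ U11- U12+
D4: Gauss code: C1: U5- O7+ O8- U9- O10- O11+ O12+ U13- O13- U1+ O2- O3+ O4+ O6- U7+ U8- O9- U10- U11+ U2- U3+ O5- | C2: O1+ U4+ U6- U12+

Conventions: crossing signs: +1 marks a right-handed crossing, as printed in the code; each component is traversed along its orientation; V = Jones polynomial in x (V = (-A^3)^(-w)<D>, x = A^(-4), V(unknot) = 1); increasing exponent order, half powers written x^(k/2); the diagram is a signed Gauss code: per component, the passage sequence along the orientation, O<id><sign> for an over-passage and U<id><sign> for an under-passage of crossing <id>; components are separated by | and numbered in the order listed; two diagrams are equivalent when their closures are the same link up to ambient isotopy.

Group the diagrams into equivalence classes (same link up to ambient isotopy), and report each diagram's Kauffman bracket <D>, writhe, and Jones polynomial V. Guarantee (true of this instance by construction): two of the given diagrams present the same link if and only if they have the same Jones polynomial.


equivalence classes: {D1} | {D2, D3} | {D4}
D1 (bracket -A^-3 + A^5 + A^9 + A^13; 13 crossings at w = +5): V = -x^(1/2) - x^(3/2) - x^(5/2) + x^(9/2)
V(D2) = x^(-7/2) - 2x^(-1/2) - 2x^(1/2) + x^(7/2)  [11 crossings, <D> = -A^-17 + 2A^-5 + 2A^-1 - A^11, w = -1]
D3 (bracket -A^-17 + 2A^-5 + 2A^-1 - A^11; 13 crossings at w = -1): V = x^(-7/2) - 2x^(-1/2) - 2x^(1/2) + x^(7/2)
V(D4) = -x^(1/2) - x^(5/2)  [13 crossings, <D> = A^-13 + A^-5, w = -1]
key observation: 3 classes among 4 diagrams; unequal V(x) rules out equality


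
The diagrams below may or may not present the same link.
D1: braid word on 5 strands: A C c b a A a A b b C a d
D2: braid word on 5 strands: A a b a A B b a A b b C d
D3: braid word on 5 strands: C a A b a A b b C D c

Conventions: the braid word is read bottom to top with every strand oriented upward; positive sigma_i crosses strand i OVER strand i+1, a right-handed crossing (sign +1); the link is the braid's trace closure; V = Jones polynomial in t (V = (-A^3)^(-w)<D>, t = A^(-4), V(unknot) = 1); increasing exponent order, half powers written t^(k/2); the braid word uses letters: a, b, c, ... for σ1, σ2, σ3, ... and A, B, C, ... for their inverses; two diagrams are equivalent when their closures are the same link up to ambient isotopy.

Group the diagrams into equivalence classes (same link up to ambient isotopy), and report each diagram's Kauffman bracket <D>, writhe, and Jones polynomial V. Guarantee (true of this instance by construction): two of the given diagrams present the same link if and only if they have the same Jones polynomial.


grouping into links: {D1, D2, D3}
V(D1) = -t^(1/2) - t^(3/2) - t^(5/2) + t^(9/2)  (w +3, c 13, <D> = -A^-9 + A^-1 + A^3 + A^7)
V(D2) = -t^(1/2) - t^(3/2) - t^(5/2) + t^(9/2)  [13 crossings, <D> = -A^-9 + A^-1 + A^3 + A^7, w = +3]
V(D3) = -t^(1/2) - t^(3/2) - t^(5/2) + t^(9/2)  [11 crossings, <D> = -A^-15 + A^-7 + A^-3 + A, w = +1]
why: all 3 diagrams share one V(t), hence one class


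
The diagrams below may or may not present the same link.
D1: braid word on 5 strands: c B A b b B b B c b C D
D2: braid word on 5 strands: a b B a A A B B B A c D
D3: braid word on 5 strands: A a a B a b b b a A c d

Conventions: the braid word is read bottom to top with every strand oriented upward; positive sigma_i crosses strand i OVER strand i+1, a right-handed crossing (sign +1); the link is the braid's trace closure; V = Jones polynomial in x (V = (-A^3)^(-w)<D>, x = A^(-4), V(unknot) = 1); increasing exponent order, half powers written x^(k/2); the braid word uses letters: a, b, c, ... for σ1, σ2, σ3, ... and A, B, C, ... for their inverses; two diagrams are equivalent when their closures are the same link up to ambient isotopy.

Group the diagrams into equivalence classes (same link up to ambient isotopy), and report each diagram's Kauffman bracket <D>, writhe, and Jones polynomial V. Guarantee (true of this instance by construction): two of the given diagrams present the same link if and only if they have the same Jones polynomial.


equivalence classes: {D1} | {D2} | {D3}
D1 (bracket 1; 12 crossings at w = 0): V = 1
V(D2) = -x^-4 + x^-3 + x^-1  (w -4, c 12, <D> = A^-8 + 1 - A^4)
V(D3) = x - x^2 + 2x^3 - x^4 + x^5 - x^6  (w +6, c 12, <D> = -A^-6 + A^-2 - A^2 + 2A^6 - A^10 + A^14)
observation: 3 values of V(x) split the 3 diagrams


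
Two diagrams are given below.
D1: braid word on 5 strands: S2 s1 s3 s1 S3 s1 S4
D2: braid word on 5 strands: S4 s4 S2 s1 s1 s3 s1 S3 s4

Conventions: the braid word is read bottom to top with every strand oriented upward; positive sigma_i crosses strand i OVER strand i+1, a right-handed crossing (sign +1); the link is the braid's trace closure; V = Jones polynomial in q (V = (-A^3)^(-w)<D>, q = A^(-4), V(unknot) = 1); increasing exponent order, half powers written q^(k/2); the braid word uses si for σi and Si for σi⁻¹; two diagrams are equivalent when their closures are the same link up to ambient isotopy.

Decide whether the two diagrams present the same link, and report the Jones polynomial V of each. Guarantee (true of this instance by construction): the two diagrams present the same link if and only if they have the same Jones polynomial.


equivalent: yes
V(D1) = -q^(1/2) - q^(3/2) - q^(5/2) + q^(9/2)  (w +1, c 7, <D> = -A^-15 + A^-7 + A^-3 + A)
V(D2) = -q^(1/2) - q^(3/2) - q^(5/2) + q^(9/2)  (w +3, c 9, <D> = -A^-9 + A^-1 + A^3 + A^7)
why: from 7 to 9 crossings by R-moves: one link, two diagrams


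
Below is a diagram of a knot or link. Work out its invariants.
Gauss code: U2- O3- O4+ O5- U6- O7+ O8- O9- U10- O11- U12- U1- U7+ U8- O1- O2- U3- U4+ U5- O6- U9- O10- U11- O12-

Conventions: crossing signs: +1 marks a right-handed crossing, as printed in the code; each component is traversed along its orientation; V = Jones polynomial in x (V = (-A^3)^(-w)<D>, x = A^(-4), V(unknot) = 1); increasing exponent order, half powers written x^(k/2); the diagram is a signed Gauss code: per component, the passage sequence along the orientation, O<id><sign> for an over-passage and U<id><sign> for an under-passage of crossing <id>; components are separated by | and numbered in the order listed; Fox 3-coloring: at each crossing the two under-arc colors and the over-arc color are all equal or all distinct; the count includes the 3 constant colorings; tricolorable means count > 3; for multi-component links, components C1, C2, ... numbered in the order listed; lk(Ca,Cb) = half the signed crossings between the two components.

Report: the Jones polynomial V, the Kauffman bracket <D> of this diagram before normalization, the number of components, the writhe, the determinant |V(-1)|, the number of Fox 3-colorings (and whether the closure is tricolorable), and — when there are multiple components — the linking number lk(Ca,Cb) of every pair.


Jones polynomial: V(x) = -x^-10 + x^-9 - x^-8 + x^-7 - x^-6 + x^-5 + x^-3
<D> = A^-12 + A^-4 - 1 + A^4 - A^8 + A^12 - A^16; writhe -8
components 1, writhe -8 (12 crossings)
3-colorings: 3 of 3^12, det 7 — not tricolorable
note: the span of V is 7, forcing >= 7 crossings in any diagram


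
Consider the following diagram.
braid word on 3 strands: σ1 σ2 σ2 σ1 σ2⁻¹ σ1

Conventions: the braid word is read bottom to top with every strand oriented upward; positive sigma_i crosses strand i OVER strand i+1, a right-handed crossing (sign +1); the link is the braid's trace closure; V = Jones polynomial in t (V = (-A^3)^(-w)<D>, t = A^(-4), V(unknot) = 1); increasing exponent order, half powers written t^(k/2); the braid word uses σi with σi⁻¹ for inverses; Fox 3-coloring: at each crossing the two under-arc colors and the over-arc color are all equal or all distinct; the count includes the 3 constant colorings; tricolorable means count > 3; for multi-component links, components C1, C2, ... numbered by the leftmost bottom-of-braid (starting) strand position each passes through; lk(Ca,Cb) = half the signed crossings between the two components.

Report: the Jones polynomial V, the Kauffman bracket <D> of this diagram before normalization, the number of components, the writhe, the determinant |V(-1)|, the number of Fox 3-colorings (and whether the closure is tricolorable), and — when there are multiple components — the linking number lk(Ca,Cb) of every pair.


V(t) = t - t^2 + 2t^3 - t^4 + t^5 - t^6
bracket: -A^-12 + A^-8 - A^-4 + 2 - A^4 + A^8, w = +4
1 component, writhe +4, over 6 crossings
det 7, colorings 3 of 3^6 — not tricolorable
observation: w = +4 (over 6 crossings) is diagram-only; (-A^3)^(-4) removes it from V


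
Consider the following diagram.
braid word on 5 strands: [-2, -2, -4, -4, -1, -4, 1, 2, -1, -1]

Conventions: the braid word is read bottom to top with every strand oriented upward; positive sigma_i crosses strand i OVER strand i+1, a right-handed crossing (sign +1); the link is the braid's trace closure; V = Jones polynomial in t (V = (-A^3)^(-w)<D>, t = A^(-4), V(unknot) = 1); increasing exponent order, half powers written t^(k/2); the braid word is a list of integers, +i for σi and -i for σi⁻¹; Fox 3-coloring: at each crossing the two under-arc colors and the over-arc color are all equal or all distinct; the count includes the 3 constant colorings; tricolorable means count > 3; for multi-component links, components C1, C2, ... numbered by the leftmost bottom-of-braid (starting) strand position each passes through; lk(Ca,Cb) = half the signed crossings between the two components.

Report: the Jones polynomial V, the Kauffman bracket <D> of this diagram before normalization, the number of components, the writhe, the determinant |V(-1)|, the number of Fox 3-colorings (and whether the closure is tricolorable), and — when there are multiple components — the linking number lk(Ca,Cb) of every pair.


V = -t^-7 + t^-4 + 2t^-3 + t^-2 + t^-1
<D> = A^-14 + A^-10 + 2A^-6 + A^-2 - A^10 (w = -6)
3 components over 10 crossings, w = -6
lk(C1,C2): -1
lk(C1,C3) = 0
linking number lk(C2,C3) = 0
27 Fox colorings among 3^10, |V(-1)| = 0: tricolorable
why: summing lk over 3 pairs gives -1


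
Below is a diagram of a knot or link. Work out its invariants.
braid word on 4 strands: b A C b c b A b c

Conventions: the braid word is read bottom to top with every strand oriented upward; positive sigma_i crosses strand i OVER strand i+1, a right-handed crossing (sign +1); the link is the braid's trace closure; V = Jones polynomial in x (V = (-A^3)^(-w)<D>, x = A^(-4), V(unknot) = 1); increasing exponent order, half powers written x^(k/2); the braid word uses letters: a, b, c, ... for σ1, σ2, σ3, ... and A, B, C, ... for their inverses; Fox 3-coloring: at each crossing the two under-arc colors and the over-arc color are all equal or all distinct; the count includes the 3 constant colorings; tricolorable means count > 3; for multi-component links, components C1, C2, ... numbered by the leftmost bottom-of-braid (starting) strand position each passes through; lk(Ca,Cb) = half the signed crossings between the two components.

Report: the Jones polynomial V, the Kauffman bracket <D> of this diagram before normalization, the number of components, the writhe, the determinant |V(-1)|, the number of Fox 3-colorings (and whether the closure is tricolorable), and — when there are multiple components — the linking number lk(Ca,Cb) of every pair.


Jones polynomial: V(x) = x^-1 - 1 + 2x - 2x^2 + 2x^3 - 2x^4 + x^5
<D> = -A^-11 + 2A^-7 - 2A^-3 + 2A - 2A^5 + A^9 - A^13; writhe +3
components 1, writhe +3 (9 crossings)
3-colorings: 3 of 3^9, det 11 — not tricolorable
note: |V(-1)| = 11: so not tricolorable, since 3 does not divide 11


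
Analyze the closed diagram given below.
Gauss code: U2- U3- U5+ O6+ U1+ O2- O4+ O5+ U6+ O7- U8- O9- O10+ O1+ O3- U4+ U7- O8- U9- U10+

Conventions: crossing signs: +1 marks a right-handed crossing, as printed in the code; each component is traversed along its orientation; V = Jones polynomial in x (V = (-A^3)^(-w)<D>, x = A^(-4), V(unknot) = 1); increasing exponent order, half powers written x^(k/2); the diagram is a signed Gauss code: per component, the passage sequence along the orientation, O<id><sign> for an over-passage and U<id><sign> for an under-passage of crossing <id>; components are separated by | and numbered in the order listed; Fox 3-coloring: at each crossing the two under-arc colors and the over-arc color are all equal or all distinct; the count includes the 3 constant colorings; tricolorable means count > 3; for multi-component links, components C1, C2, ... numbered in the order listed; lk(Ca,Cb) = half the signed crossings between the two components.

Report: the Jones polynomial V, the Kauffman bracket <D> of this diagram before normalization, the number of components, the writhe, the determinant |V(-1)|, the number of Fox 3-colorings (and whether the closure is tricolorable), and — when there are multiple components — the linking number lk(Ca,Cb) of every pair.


Jones polynomial: V(x) = -x^-3 + 2x^-2 - 2x^-1 + 3 - 2x + 2x^2 - x^3
<D> = -A^-12 + 2A^-8 - 2A^-4 + 3 - 2A^4 + 2A^8 - A^12; writhe 0
components 1, writhe 0 (10 crossings)
3-colorings: 3 of 3^10, det 13 — not tricolorable
note: w = 0 shifts under R1 moves; the (-A^3)^(0) factor cancels that in V


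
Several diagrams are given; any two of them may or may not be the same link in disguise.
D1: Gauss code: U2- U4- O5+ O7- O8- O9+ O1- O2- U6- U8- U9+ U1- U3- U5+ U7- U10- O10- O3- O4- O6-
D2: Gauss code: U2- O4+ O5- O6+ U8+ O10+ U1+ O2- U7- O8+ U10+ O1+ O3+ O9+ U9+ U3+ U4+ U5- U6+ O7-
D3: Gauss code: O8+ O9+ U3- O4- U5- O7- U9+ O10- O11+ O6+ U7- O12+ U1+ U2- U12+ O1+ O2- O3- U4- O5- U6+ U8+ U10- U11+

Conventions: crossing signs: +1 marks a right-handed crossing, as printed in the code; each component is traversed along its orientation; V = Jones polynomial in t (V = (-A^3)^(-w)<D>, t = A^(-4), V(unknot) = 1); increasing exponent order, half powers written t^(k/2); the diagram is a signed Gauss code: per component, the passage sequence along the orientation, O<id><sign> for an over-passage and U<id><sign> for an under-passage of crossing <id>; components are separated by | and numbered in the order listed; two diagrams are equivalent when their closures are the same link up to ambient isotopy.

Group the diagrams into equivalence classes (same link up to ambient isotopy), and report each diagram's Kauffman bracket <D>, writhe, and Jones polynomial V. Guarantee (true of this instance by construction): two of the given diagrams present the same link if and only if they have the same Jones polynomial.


equivalence classes: {D1} | {D2} | {D3}
D1 (bracket A^-14 + A^-6 - A^-2; 10 crossings at w = -6): V = -t^-4 + t^-3 + t^-1
D2 (bracket A^-8 - 2A^-4 + 2 - 2A^4 + 2A^8 - A^12 + A^16; 10 crossings at w = +4): V = t^-1 - 1 + 2t - 2t^2 + 2t^3 - 2t^4 + t^5
D3 (bracket A^-4 - 1 + 2A^4 - 2A^8 + 2A^12 - 2A^16 + A^20; 12 crossings at w = 0): V = t^-5 - 2t^-4 + 2t^-3 - 2t^-2 + 2t^-1 - 1 + t
key observation: 3 values of V(t) split the 3 diagrams


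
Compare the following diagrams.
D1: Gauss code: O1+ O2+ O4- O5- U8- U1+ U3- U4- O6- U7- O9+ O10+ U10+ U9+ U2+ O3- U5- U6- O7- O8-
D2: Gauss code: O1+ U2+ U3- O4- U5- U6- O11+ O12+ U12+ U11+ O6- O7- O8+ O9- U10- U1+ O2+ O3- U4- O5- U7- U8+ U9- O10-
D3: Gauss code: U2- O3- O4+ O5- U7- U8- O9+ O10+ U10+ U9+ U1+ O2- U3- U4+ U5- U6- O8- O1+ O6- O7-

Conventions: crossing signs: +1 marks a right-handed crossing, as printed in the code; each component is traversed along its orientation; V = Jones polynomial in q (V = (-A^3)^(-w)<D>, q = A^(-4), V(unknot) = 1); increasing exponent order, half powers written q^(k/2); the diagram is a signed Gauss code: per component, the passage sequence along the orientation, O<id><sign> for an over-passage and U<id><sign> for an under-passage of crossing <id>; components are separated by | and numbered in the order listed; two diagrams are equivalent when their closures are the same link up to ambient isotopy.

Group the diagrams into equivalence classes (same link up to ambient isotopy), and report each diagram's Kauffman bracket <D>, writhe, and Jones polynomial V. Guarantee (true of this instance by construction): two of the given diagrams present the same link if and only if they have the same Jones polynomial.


grouping into links: {D1, D2, D3}
V(D1) = -q^-4 + q^-3 + q^-1  (w -2, c 10, <D> = A^-2 + A^6 - A^10)
V(D2) = -q^-4 + q^-3 + q^-1  [12 crossings, <D> = A^-2 + A^6 - A^10, w = -2]
V(D3) = -q^-4 + q^-3 + q^-1  [10 crossings, <D> = A^-2 + A^6 - A^10, w = -2]
why: one V(q) for all 3 diagrams — one class (guaranteed)


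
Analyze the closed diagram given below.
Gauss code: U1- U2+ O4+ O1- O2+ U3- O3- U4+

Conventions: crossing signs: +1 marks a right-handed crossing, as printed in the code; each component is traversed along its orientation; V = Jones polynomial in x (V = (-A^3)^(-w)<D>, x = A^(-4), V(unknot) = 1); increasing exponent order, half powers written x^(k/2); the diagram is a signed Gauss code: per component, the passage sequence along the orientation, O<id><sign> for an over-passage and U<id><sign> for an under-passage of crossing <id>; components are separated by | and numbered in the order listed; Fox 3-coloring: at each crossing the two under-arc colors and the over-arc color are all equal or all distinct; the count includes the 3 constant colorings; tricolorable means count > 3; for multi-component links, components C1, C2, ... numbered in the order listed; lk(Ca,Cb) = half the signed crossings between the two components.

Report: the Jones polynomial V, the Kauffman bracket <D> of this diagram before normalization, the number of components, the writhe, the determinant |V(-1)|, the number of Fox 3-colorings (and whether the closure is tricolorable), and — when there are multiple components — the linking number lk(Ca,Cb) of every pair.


V = 1
<D> = 1 (w = 0)
1 component over 4 crossings, w = 0
3 Fox colorings among 3^4, |V(-1)| = 1: not tricolorable
why: |V(-1)| = 1: so not tricolorable, since 3 does not divide 1


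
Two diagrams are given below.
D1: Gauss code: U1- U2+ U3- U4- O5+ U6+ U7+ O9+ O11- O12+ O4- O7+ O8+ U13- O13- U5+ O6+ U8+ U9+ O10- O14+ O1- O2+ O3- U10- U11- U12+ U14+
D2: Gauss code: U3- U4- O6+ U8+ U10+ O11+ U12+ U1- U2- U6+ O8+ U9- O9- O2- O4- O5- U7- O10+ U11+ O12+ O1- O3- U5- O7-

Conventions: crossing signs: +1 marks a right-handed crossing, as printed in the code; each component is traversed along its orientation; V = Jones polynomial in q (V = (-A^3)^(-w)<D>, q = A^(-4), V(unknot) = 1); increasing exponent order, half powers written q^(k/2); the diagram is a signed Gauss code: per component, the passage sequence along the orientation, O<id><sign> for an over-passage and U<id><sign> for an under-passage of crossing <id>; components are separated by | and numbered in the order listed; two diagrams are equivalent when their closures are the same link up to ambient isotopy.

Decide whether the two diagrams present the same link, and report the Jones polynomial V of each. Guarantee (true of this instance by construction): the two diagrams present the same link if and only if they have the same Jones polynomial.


equivalent: no
D1 (bracket -A^-10 + A^-6 + A^2; 14 crossings at w = +2): V = q + q^3 - q^4
D2 (bracket -A^-18 + 2A^-14 - 2A^-10 + 3A^-6 - 2A^-2 + 2A^2 - A^6; 12 crossings at w = -2): V = -q^-3 + 2q^-2 - 2q^-1 + 3 - 2q + 2q^2 - q^3
key observation: comparing 2 Jones polynomials yields 2 groups


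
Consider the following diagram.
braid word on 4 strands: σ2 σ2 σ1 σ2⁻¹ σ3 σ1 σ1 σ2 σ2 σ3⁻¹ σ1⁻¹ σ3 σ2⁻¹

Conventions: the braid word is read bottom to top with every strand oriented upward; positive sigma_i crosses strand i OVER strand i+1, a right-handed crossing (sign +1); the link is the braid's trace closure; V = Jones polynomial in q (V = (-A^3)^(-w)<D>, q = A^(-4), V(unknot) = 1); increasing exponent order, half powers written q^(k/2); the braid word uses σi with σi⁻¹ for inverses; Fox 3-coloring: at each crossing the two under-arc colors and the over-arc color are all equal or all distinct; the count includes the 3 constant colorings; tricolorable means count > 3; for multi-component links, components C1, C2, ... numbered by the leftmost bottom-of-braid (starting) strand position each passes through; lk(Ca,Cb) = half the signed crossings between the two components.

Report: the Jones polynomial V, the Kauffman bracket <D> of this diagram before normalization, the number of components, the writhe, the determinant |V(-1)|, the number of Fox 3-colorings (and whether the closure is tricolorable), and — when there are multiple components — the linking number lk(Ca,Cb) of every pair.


V = 2q - 2q^2 + 3q^3 - 3q^4 + 2q^5 - 2q^6 + q^7
<D> = -A^-13 + 2A^-9 - 2A^-5 + 3A^-1 - 3A^3 + 2A^7 - 2A^11 (w = +5)
1 component over 13 crossings, w = +5
9 Fox colorings among 3^13, |V(-1)| = 15: tricolorable
why: V spans 6 powers of q: at least 6 crossings in any diagram


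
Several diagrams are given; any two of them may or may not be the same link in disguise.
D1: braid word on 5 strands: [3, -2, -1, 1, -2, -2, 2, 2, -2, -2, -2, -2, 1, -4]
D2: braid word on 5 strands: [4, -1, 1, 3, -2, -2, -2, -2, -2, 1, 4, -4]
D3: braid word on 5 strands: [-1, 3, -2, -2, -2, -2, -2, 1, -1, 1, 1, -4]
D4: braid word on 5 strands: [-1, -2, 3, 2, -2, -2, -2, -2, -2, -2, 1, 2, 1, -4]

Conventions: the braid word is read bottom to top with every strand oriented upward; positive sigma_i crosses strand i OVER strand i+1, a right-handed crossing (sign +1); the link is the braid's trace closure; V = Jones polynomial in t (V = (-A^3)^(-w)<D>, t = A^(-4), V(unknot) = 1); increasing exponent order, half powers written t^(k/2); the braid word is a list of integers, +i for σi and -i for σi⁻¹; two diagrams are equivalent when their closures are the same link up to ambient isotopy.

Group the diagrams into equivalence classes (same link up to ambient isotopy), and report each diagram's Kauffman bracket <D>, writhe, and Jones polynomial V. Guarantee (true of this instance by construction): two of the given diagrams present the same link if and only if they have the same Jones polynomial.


grouping into links: {D1, D2, D3, D4}
V(D1) = -t^-7 + t^-6 - t^-5 + t^-4 + t^-2  (w -4, c 14, <D> = A^-4 + A^4 - A^8 + A^12 - A^16)
V(D2) = -t^-7 + t^-6 - t^-5 + t^-4 + t^-2  (w -2, c 12, <D> = A^2 + A^10 - A^14 + A^18 - A^22)
V(D3) = -t^-7 + t^-6 - t^-5 + t^-4 + t^-2  [12 crossings, <D> = A^-4 + A^4 - A^8 + A^12 - A^16, w = -4]
V(D4) = -t^-7 + t^-6 - t^-5 + t^-4 + t^-2  [14 crossings, <D> = A^-4 + A^4 - A^8 + A^12 - A^16, w = -4]
why: one V(t) for all 4 diagrams — one class (guaranteed)


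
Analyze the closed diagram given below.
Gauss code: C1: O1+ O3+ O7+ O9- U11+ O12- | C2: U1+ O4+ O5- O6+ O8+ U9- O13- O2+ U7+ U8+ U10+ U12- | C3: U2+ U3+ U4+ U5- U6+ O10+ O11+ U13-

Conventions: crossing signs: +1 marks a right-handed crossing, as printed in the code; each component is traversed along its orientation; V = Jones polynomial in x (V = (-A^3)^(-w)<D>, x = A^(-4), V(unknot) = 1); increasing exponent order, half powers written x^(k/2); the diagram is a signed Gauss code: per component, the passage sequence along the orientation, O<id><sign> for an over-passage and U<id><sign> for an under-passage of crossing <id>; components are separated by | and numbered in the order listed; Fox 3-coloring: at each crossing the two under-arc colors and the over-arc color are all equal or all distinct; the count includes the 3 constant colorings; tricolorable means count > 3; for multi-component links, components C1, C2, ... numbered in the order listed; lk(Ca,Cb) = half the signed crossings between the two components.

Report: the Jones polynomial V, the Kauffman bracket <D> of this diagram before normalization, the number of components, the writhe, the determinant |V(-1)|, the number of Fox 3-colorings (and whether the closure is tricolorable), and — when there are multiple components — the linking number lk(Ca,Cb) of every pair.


Jones polynomial: V(x) = x + 2x^3 + x^5
<D> = -A^-5 - 2A^3 - A^11; writhe +5
components 3, writhe +5 (13 crossings)
linking number lk(C1,C2) = 0
lk(C1,C3): +1
lk(C2,C3) = +1
3-colorings: 3 of 3^13, det 4 — not tricolorable
note: the span of V is 4, within the link bound 13 + 3 - 1


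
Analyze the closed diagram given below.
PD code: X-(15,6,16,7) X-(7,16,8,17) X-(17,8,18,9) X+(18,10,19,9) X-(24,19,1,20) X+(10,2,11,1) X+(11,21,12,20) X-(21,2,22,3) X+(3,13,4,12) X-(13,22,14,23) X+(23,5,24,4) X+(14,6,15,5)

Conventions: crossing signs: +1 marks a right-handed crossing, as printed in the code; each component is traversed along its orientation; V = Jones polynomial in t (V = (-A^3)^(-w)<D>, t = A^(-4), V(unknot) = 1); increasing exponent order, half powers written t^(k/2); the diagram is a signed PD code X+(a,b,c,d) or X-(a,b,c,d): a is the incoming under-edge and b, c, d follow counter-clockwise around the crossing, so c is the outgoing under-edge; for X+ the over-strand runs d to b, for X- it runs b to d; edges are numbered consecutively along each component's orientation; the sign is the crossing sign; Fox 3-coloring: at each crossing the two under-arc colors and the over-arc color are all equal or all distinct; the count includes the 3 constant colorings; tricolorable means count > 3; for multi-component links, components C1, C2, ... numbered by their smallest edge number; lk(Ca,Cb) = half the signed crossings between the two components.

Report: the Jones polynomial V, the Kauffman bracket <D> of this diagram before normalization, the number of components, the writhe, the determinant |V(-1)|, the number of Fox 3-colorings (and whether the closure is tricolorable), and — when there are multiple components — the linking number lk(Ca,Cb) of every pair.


Jones polynomial: V(t) = -t^-3 + 2t^-2 - 2t^-1 + 3 - 2t + 2t^2 - t^3
<D> = -A^-12 + 2A^-8 - 2A^-4 + 3 - 2A^4 + 2A^8 - A^12; writhe 0
components 1, writhe 0 (12 crossings)
3-colorings: 3 of 3^12, det 13 — not tricolorable
note: w = 0 (over 12 crossings) is diagram-only; (-A^3)^(0) removes it from V


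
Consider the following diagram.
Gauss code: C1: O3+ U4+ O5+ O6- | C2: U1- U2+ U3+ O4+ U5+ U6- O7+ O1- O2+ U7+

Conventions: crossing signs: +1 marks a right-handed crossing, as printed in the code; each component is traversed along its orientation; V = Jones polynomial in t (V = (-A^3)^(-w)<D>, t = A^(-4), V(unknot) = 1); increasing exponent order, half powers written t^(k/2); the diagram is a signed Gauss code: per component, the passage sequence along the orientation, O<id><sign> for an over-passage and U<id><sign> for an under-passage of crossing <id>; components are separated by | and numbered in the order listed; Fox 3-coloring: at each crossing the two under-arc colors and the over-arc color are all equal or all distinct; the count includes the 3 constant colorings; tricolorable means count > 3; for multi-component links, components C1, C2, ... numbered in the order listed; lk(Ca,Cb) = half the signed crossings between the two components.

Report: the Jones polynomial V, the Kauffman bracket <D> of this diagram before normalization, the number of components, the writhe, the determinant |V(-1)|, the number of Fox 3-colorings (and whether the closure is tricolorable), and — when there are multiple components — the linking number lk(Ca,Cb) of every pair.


Jones polynomial: V(t) = -t^(1/2) - t^(5/2)
<D> = A^-1 + A^7; writhe +3
components 2, writhe +3 (7 crossings)
linking number lk(C1,C2) = +1
3-colorings: 3 of 3^7, det 2 — not tricolorable
note: the span of V is 2, within the link bound 7 + 2 - 1


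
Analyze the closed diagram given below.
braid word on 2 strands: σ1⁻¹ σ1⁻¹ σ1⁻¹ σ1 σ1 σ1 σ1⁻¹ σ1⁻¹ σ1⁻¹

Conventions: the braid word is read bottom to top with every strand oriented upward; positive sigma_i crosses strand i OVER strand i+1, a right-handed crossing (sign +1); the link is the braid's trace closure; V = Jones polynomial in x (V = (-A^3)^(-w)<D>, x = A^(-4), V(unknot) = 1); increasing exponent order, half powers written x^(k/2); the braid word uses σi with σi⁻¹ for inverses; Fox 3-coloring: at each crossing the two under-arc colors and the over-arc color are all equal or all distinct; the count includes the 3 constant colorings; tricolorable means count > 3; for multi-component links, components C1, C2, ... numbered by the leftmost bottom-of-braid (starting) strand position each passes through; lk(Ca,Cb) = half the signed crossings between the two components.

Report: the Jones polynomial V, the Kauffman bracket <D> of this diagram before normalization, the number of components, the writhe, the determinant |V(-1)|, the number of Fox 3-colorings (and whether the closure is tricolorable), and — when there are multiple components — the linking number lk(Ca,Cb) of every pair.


V = -x^-4 + x^-3 + x^-1
<D> = -A^-5 - A^3 + A^7 (w = -3)
1 component over 9 crossings, w = -3
9 Fox colorings among 3^9, |V(-1)| = 3: tricolorable
why: one generator, power 3: the (2,3) torus pattern


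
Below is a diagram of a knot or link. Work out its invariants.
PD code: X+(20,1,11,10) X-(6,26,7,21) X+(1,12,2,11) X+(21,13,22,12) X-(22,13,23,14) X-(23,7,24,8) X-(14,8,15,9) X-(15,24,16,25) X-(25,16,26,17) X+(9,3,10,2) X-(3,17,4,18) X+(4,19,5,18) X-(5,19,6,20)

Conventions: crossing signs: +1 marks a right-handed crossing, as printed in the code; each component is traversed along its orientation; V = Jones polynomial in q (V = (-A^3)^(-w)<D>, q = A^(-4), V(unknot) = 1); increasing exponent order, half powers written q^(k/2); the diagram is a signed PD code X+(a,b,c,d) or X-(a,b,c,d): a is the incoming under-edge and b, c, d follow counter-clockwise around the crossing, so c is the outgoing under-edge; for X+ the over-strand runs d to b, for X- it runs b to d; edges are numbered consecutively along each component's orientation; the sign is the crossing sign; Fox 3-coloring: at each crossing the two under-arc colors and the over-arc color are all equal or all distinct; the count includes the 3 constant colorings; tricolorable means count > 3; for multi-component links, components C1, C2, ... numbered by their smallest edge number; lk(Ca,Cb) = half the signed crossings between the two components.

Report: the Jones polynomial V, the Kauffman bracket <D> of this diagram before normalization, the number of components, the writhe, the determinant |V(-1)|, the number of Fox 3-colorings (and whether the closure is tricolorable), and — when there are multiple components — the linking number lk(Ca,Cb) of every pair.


V = 2q^-5 - 2q^-4 + 4q^-3 - 3q^-2 + 4q^-1 - 2 + 2q - q^2
<D> = A^-17 - 2A^-13 + 2A^-9 - 4A^-5 + 3A^-1 - 4A^3 + 2A^7 - 2A^11 (w = -3)
3 components over 13 crossings, w = -3
lk(C1,C2): 0
lk(C1,C3) = -1
linking number lk(C2,C3) = -1
3 Fox colorings among 3^13, |V(-1)| = 20: not tricolorable
why: w = -3 shifts under R1 moves; the (-A^3)^(3) factor cancels that in V


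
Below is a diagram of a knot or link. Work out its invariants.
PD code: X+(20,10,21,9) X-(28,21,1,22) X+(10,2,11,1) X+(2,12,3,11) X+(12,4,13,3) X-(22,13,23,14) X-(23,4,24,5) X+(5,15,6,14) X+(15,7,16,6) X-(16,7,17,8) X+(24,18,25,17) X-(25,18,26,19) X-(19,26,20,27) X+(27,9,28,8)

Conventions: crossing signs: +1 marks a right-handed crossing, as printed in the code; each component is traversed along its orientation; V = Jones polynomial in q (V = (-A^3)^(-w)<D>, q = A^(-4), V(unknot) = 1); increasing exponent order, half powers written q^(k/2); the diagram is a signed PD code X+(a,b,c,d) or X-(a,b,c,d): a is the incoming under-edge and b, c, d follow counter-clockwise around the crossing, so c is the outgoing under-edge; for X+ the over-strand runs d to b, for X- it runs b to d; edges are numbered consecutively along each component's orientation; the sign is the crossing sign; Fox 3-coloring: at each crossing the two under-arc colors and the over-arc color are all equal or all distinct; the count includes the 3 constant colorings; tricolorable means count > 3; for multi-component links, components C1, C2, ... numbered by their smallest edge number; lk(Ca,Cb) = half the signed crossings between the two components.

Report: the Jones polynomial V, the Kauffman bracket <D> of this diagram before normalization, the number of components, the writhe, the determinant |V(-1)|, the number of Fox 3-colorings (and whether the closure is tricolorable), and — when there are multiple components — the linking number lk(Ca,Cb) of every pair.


V = -q^-2 + q^-1 - 1 + 3q - 2q^2 + 3q^3 - 2q^4 + q^5 - q^6
<D> = -A^-18 + A^-14 - 2A^-10 + 3A^-6 - 2A^-2 + 3A^2 - A^6 + A^10 - A^14 (w = +2)
1 component over 14 crossings, w = +2
9 Fox colorings among 3^14, |V(-1)| = 15: tricolorable
why: |V(-1)| = 15: so tricolorable, since 3 divides 15


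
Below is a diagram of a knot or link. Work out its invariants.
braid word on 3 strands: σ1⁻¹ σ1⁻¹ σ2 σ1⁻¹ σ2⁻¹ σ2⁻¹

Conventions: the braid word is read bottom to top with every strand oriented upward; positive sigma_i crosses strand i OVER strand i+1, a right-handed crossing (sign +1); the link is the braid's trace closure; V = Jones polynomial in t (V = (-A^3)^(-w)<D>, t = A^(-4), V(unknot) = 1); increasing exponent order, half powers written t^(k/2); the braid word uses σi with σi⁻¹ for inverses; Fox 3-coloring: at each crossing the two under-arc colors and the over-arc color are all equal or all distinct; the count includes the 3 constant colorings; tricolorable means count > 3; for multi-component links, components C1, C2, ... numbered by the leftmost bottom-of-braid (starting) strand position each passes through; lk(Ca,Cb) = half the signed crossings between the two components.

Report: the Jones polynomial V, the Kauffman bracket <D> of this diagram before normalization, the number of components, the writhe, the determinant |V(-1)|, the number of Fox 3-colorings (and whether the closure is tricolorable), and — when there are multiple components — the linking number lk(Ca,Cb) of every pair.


V(t) = -t^-6 + t^-5 - t^-4 + 2t^-3 - t^-2 + t^-1
bracket: A^-8 - A^-4 + 2 - A^4 + A^8 - A^12, w = -4
1 component, writhe -4, over 6 crossings
det 7, colorings 3 of 3^6 — not tricolorable
observation: the span of V is 5, forcing >= 5 crossings in any diagram


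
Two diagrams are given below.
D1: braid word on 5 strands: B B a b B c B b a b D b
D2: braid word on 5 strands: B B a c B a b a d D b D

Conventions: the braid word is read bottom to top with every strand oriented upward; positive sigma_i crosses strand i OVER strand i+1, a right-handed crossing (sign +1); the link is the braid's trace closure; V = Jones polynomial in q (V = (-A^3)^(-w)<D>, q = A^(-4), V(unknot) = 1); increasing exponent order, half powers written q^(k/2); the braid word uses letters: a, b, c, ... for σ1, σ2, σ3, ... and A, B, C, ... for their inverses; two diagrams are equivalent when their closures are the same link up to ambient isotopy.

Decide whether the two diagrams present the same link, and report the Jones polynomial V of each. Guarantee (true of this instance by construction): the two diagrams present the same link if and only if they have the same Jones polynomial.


equivalent: yes
V(D1) = 1 + q + q^2 + q^3  (w +2, c 12, <D> = A^-6 + A^-2 + A^2 + A^6)
V(D2) = 1 + q + q^2 + q^3  (w +2, c 12, <D> = A^-6 + A^-2 + A^2 + A^6)
why: all 2 diagrams share one V(q), hence one class


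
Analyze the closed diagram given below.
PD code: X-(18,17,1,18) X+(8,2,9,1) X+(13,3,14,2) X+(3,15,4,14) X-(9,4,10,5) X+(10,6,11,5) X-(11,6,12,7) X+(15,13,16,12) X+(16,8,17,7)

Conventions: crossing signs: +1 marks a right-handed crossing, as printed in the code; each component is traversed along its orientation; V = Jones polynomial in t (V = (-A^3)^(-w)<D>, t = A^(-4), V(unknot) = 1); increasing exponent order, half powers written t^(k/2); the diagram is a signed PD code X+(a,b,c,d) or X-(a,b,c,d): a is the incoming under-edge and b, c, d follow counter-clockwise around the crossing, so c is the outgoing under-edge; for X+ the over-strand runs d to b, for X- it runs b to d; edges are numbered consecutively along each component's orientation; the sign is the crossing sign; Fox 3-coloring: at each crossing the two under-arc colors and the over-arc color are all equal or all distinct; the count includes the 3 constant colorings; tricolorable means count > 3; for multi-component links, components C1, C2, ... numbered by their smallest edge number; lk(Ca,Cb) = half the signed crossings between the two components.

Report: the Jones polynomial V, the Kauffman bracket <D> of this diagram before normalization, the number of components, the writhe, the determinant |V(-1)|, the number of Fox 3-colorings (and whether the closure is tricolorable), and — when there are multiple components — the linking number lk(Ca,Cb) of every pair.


Jones polynomial: V(t) = t - t^2 + 2t^3 - t^4 + t^5 - t^6
<D> = A^-15 - A^-11 + A^-7 - 2A^-3 + A - A^5; writhe +3
components 1, writhe +3 (9 crossings)
3-colorings: 3 of 3^9, det 7 — not tricolorable
note: |V(-1)| = 7: so not tricolorable, since 3 does not divide 7
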